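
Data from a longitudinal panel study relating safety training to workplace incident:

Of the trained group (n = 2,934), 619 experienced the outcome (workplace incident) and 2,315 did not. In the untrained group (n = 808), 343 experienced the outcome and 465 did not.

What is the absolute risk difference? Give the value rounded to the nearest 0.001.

From the description: a = 619, b = 2315, c = 343, d = 465.
Risk in exposed = 619/2934 = 0.210975; risk in unexposed = 343/808 = 0.424505.
Risk difference = 0.210975 − 0.424505 = -0.213530

-0.214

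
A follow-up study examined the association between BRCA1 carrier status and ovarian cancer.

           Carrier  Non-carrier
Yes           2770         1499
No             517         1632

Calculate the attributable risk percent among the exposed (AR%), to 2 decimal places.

43.19

Reading the table with exposure as columns: a = 2770 (Carrier, case), b = 517 (Carrier, non-case), c = 1499 (Non-carrier, case), d = 1632.
Risk in exposed = 2770/3287 = 0.84271; risk in unexposed = 1499/3131 = 0.47876.
RR = 0.84271/0.47876 = 1.76020
AR% = (RR − 1)/RR × 100 = (1.76020 − 1)/1.76020 × 100 = 43.1882%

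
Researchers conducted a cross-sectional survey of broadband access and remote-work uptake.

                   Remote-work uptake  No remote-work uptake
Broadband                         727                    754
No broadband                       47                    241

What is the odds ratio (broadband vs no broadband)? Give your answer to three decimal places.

4.944

Cells: a = 727, b = 754, c = 47, d = 241.
OR = (a·d)/(b·c) = (727 × 241) / (754 × 47) = 175207 / 35438 = 4.94404
The odds of remote-work uptake are about 4.94 times as high in the broadband group.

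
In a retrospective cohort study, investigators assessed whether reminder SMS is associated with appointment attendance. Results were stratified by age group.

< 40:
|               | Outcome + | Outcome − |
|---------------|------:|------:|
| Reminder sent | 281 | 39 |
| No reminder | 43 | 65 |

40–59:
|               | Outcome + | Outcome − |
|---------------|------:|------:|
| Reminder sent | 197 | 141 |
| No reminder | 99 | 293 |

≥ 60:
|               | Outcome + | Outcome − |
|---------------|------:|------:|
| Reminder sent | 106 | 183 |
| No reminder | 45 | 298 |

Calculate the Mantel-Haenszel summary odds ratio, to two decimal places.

OR_MH = Σ(aᵢdᵢ/nᵢ) / Σ(bᵢcᵢ/nᵢ), where nᵢ is the stratum total.
Stratum 1 (< 40): n = 428; a·d/n = 281·65/428 = 42.6752; b·c/n = 39·43/428 = 3.9182
Stratum 2 (40–59): n = 730; a·d/n = 197·293/730 = 79.0699; b·c/n = 141·99/730 = 19.1219
Stratum 3 (≥ 60): n = 632; a·d/n = 106·298/632 = 49.9810; b·c/n = 183·45/632 = 13.0301
OR_MH = (42.6752 + 79.0699 + 49.9810) / (3.9182 + 19.1219 + 13.0301) = 171.7261 / 36.0702 = 4.76089

4.76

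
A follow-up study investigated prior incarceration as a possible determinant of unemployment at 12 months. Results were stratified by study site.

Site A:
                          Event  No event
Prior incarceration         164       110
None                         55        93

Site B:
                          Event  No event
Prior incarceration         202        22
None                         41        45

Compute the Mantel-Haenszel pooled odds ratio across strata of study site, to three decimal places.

3.796

OR_MH = Σ(aᵢdᵢ/nᵢ) / Σ(bᵢcᵢ/nᵢ), where nᵢ is the stratum total.
Stratum 1 (Site A): n = 422; a·d/n = 164·93/422 = 36.1422; b·c/n = 110·55/422 = 14.3365
Stratum 2 (Site B): n = 310; a·d/n = 202·45/310 = 29.3226; b·c/n = 22·41/310 = 2.9097
OR_MH = (36.1422 + 29.3226) / (14.3365 + 2.9097) = 65.4648 / 17.2462 = 3.79590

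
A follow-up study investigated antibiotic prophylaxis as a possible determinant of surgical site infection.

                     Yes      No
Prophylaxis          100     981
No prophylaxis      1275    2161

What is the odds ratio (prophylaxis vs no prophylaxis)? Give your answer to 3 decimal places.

Cells: a = 100, b = 981, c = 1275, d = 2161.
OR = (a·d)/(b·c) = (100 × 2161) / (981 × 1275) = 216100 / 1250775 = 0.17277
Exposure is associated with lower odds of surgical site infection (OR = 0.17 < 1).

0.173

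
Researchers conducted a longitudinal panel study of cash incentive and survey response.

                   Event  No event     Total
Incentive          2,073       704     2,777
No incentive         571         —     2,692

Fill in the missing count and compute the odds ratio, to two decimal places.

The missing cell is in the unexposed row: 2692 − 571 = 2121.
So a = 2073, b = 704, c = 571, d = 2121.
OR = (a·d)/(b·c) = (2073 × 2121) / (704 × 571) = 4396833 / 401984 = 10.93783

10.94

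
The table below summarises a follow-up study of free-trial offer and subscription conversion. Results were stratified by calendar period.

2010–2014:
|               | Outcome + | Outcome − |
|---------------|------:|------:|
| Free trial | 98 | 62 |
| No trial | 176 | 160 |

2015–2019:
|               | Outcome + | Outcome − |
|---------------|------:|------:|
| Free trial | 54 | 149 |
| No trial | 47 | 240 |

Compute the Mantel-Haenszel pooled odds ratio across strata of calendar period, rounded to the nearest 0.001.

OR_MH = Σ(aᵢdᵢ/nᵢ) / Σ(bᵢcᵢ/nᵢ), where nᵢ is the stratum total.
Stratum 1 (2010–2014): n = 496; a·d/n = 98·160/496 = 31.6129; b·c/n = 62·176/496 = 22.0000
Stratum 2 (2015–2019): n = 490; a·d/n = 54·240/490 = 26.4490; b·c/n = 149·47/490 = 14.2918
OR_MH = (31.6129 + 26.4490) / (22.0000 + 14.2918) = 58.0619 / 36.2918 = 1.59986

1.600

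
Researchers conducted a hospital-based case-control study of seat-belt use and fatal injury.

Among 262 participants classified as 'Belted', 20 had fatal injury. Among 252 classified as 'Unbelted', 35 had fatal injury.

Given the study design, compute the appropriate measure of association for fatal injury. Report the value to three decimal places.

From the description: a = 20, b = 242, c = 35, d = 217.
This is a hospital-based case-control study: participants were sampled on outcome status, so risks in the source population cannot be estimated directly — relative risk is not valid here. The odds ratio is the appropriate measure.
OR = (a·d)/(b·c) = (20 × 217) / (242 × 35) = 4340 / 8470 = 0.51240

0.512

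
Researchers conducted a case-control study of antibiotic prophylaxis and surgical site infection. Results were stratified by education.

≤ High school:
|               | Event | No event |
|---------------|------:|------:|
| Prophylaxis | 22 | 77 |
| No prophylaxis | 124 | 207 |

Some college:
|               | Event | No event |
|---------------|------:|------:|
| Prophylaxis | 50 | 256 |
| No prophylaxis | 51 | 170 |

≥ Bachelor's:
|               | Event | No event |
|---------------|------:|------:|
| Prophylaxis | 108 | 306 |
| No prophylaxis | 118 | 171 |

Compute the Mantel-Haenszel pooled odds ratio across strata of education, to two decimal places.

OR_MH = Σ(aᵢdᵢ/nᵢ) / Σ(bᵢcᵢ/nᵢ), where nᵢ is the stratum total.
Stratum 1 (≤ High school): n = 430; a·d/n = 22·207/430 = 10.5907; b·c/n = 77·124/430 = 22.2047
Stratum 2 (Some college): n = 527; a·d/n = 50·170/527 = 16.1290; b·c/n = 256·51/527 = 24.7742
Stratum 3 (≥ Bachelor's): n = 703; a·d/n = 108·171/703 = 26.2703; b·c/n = 306·118/703 = 51.3627
OR_MH = (10.5907 + 16.1290 + 26.2703) / (22.2047 + 24.7742 + 51.3627) = 52.9900 / 98.3416 = 0.53884

0.54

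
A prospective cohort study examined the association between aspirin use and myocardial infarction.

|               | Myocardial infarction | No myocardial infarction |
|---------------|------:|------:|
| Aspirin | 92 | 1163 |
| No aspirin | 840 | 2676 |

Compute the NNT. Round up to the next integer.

7

Risk in treated group = 92/1255 = 0.07331; risk in control = 840/3516 = 0.23891.
Absolute risk reduction = 0.23891 − 0.07331 = 0.16560
NNT = 1 / ARR = 1 / 0.16560 = 6.039 → round up → 7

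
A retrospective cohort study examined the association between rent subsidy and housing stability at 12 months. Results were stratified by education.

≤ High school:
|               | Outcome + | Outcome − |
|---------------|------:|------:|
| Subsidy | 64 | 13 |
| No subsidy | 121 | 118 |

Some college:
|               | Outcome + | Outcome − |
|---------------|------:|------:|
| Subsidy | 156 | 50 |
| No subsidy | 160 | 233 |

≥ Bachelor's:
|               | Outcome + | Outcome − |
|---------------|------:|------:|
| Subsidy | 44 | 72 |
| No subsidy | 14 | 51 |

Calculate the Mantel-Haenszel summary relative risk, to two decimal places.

1.78

RR_MH = Σ(aᵢ·n₀ᵢ/nᵢ) / Σ(cᵢ·n₁ᵢ/nᵢ), with n₁ᵢ = aᵢ+bᵢ (exposed), n₀ᵢ = cᵢ+dᵢ (unexposed), nᵢ = n₁ᵢ+n₀ᵢ.
Stratum 1 (≤ High school): n₁ = 77, n₀ = 239, n = 316; a·n₀/n = 64·239/316 = 48.4051; c·n₁/n = 121·77/316 = 29.4842
Stratum 2 (Some college): n₁ = 206, n₀ = 393, n = 599; a·n₀/n = 156·393/599 = 102.3506; c·n₁/n = 160·206/599 = 55.0250
Stratum 3 (≥ Bachelor's): n₁ = 116, n₀ = 65, n = 181; a·n₀/n = 44·65/181 = 15.8011; c·n₁/n = 14·116/181 = 8.9724
RR_MH = (48.4051 + 102.3506 + 15.8011) / (29.4842 + 55.0250 + 8.9724) = 166.5568 / 93.4816 = 1.78171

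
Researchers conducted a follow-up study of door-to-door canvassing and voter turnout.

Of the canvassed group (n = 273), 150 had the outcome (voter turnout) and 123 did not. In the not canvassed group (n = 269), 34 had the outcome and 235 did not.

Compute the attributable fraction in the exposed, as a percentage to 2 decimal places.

77.00

From the description: a = 150, b = 123, c = 34, d = 235.
Risk in exposed = 150/273 = 0.54945; risk in unexposed = 34/269 = 0.12639.
RR = 0.54945/0.12639 = 4.34712
AR% = (RR − 1)/RR × 100 = (4.34712 − 1)/4.34712 × 100 = 76.9963%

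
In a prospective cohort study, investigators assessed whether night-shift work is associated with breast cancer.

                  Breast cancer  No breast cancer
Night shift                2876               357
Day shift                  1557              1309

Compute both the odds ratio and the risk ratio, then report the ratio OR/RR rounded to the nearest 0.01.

Cells: a = 2876, b = 357, c = 1557, d = 1309.
OR = (2876·1309)/(357·1557) = 3764684/555849 = 6.77285
Risk in exposed = 2876/3233 = 0.88958; risk in unexposed = 1557/2866 = 0.54327; RR = 1.63746
OR/RR = 6.77285 / 1.63746 = 4.13619
The outcome is not rare, so the OR lies further from 1 than the RR.

4.14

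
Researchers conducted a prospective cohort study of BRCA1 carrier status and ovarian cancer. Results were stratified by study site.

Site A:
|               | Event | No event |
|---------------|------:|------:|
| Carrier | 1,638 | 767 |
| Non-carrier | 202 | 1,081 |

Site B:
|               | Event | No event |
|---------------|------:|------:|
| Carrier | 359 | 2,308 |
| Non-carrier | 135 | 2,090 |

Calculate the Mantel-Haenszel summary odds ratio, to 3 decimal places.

5.993

OR_MH = Σ(aᵢdᵢ/nᵢ) / Σ(bᵢcᵢ/nᵢ), where nᵢ is the stratum total.
Stratum 1 (Site A): n = 3688; a·d/n = 1638·1081/3688 = 480.1188; b·c/n = 767·202/3688 = 42.0103
Stratum 2 (Site B): n = 4892; a·d/n = 359·2090/4892 = 153.3749; b·c/n = 2308·135/4892 = 63.6917
OR_MH = (480.1188 + 153.3749) / (42.0103 + 63.6917) = 633.4937 / 105.7020 = 5.99320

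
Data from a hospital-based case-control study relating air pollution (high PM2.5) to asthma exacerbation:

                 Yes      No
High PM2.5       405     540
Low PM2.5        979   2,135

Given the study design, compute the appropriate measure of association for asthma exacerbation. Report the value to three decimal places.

Cells: a = 405, b = 540, c = 979, d = 2135.
This is a hospital-based case-control study: participants were sampled on outcome status, so risks in the source population cannot be estimated directly — relative risk is not valid here. The odds ratio is the appropriate measure.
OR = (a·d)/(b·c) = (405 × 2135) / (540 × 979) = 864675 / 528660 = 1.63560

1.636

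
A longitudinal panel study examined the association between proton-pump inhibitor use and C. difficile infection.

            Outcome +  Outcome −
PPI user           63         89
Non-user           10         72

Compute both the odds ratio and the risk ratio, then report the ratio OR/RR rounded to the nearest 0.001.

Cells: a = 63, b = 89, c = 10, d = 72.
OR = (63·72)/(89·10) = 4536/890 = 5.09663
Risk in exposed = 63/152 = 0.41447; risk in unexposed = 10/82 = 0.12195; RR = 3.39868
OR/RR = 5.09663 / 3.39868 = 1.49959
The outcome is not rare, so the OR lies further from 1 than the RR.

1.500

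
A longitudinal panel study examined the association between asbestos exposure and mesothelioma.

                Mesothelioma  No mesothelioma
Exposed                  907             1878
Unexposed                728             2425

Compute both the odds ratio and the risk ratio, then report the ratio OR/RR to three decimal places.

1.141

Cells: a = 907, b = 1878, c = 728, d = 2425.
OR = (907·2425)/(1878·728) = 2199475/1367184 = 1.60876
Risk in exposed = 907/2785 = 0.32567; risk in unexposed = 728/3153 = 0.23089; RR = 1.41051
OR/RR = 1.60876 / 1.41051 = 1.14056
The outcome is not rare, so the OR lies further from 1 than the RR.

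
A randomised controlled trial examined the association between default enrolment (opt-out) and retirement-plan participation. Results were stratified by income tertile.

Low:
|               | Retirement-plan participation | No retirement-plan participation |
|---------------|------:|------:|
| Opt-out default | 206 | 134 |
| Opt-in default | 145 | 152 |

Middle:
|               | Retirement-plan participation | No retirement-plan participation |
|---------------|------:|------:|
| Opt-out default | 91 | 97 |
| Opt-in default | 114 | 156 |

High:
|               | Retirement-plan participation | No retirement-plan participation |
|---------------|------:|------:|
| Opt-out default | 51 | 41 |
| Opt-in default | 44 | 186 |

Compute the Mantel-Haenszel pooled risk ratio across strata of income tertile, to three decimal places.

1.361

RR_MH = Σ(aᵢ·n₀ᵢ/nᵢ) / Σ(cᵢ·n₁ᵢ/nᵢ), with n₁ᵢ = aᵢ+bᵢ (exposed), n₀ᵢ = cᵢ+dᵢ (unexposed), nᵢ = n₁ᵢ+n₀ᵢ.
Stratum 1 (Low): n₁ = 340, n₀ = 297, n = 637; a·n₀/n = 206·297/637 = 96.0471; c·n₁/n = 145·340/637 = 77.3940
Stratum 2 (Middle): n₁ = 188, n₀ = 270, n = 458; a·n₀/n = 91·270/458 = 53.6463; c·n₁/n = 114·188/458 = 46.7948
Stratum 3 (High): n₁ = 92, n₀ = 230, n = 322; a·n₀/n = 51·230/322 = 36.4286; c·n₁/n = 44·92/322 = 12.5714
RR_MH = (96.0471 + 53.6463 + 36.4286) / (77.3940 + 46.7948 + 12.5714) = 186.1220 / 136.7602 = 1.36094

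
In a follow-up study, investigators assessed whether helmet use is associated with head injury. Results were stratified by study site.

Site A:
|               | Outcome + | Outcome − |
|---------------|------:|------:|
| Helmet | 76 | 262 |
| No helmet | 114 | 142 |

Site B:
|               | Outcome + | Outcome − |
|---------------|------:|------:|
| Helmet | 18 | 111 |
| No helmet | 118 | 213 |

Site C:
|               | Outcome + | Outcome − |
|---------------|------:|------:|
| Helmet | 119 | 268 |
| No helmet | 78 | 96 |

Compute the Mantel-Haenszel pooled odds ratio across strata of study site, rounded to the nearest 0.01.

OR_MH = Σ(aᵢdᵢ/nᵢ) / Σ(bᵢcᵢ/nᵢ), where nᵢ is the stratum total.
Stratum 1 (Site A): n = 594; a·d/n = 76·142/594 = 18.1684; b·c/n = 262·114/594 = 50.2828
Stratum 2 (Site B): n = 460; a·d/n = 18·213/460 = 8.3348; b·c/n = 111·118/460 = 28.4739
Stratum 3 (Site C): n = 561; a·d/n = 119·96/561 = 20.3636; b·c/n = 268·78/561 = 37.2620
OR_MH = (18.1684 + 8.3348 + 20.3636) / (50.2828 + 28.4739 + 37.2620) = 46.8668 / 116.0188 = 0.40396

0.40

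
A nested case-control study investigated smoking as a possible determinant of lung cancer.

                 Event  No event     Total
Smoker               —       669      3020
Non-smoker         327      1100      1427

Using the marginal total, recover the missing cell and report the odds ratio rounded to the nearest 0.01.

11.82

The missing cell is in the exposed row: 3020 − 669 = 2351.
So a = 2351, b = 669, c = 327, d = 1100.
OR = (a·d)/(b·c) = (2351 × 1100) / (669 × 327) = 2586100 / 218763 = 11.82147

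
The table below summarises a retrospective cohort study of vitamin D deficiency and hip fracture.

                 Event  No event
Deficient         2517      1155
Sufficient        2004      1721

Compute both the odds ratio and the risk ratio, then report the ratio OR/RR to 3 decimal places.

Cells: a = 2517, b = 1155, c = 2004, d = 1721.
OR = (2517·1721)/(1155·2004) = 4331757/2314620 = 1.87148
Risk in exposed = 2517/3672 = 0.68546; risk in unexposed = 2004/3725 = 0.53799; RR = 1.27412
OR/RR = 1.87148 / 1.27412 = 1.46884
The outcome is not rare, so the OR lies further from 1 than the RR.

1.469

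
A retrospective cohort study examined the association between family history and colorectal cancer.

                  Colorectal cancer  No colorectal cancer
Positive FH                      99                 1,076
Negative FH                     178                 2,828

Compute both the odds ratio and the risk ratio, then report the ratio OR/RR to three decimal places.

1.027

Cells: a = 99, b = 1076, c = 178, d = 2828.
OR = (99·2828)/(1076·178) = 279972/191528 = 1.46178
Risk in exposed = 99/1175 = 0.08426; risk in unexposed = 178/3006 = 0.05921; RR = 1.42287
OR/RR = 1.46178 / 1.42287 = 1.02734
The outcome is rare in both groups, so OR ≈ RR (ratio near 1).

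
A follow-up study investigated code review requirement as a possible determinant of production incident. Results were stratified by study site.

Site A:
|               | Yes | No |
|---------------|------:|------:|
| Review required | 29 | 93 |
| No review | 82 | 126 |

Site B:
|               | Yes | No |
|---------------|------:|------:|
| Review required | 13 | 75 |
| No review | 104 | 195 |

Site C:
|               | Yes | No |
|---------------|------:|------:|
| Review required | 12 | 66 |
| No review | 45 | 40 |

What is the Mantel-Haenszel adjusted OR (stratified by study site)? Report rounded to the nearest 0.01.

OR_MH = Σ(aᵢdᵢ/nᵢ) / Σ(bᵢcᵢ/nᵢ), where nᵢ is the stratum total.
Stratum 1 (Site A): n = 330; a·d/n = 29·126/330 = 11.0727; b·c/n = 93·82/330 = 23.1091
Stratum 2 (Site B): n = 387; a·d/n = 13·195/387 = 6.5504; b·c/n = 75·104/387 = 20.1550
Stratum 3 (Site C): n = 163; a·d/n = 12·40/163 = 2.9448; b·c/n = 66·45/163 = 18.2209
OR_MH = (11.0727 + 6.5504 + 2.9448) / (23.1091 + 20.1550 + 18.2209) = 20.5679 / 61.4850 = 0.33452

0.33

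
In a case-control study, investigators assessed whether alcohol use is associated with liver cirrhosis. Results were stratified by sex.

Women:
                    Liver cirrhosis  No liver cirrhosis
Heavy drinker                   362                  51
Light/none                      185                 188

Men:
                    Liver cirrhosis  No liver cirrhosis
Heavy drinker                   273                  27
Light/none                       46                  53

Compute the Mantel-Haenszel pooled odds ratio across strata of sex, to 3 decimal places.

8.127

OR_MH = Σ(aᵢdᵢ/nᵢ) / Σ(bᵢcᵢ/nᵢ), where nᵢ is the stratum total.
Stratum 1 (Women): n = 786; a·d/n = 362·188/786 = 86.5852; b·c/n = 51·185/786 = 12.0038
Stratum 2 (Men): n = 399; a·d/n = 273·53/399 = 36.2632; b·c/n = 27·46/399 = 3.1128
OR_MH = (86.5852 + 36.2632) / (12.0038 + 3.1128) = 122.8484 / 15.1166 = 8.12672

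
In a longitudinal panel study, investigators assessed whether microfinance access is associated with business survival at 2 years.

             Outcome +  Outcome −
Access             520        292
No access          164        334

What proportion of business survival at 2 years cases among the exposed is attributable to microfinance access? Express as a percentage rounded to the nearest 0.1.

48.6

Cells: a = 520, b = 292, c = 164, d = 334.
Risk in exposed = 520/812 = 0.64039; risk in unexposed = 164/498 = 0.32932.
RR = 0.64039/0.32932 = 1.94461
AR% = (RR − 1)/RR × 100 = (1.94461 − 1)/1.94461 × 100 = 48.5758%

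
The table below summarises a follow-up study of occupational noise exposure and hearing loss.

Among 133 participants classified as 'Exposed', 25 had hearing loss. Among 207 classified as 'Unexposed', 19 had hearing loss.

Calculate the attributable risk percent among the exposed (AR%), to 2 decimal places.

51.17

From the description: a = 25, b = 108, c = 19, d = 188.
Risk in exposed = 25/133 = 0.18797; risk in unexposed = 19/207 = 0.09179.
RR = 0.18797/0.09179 = 2.04788
AR% = (RR − 1)/RR × 100 = (2.04788 − 1)/2.04788 × 100 = 51.1691%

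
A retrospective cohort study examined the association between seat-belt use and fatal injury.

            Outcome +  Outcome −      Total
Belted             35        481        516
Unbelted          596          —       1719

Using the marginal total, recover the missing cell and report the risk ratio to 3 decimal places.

0.196

The missing cell is in the unexposed row: 1719 − 596 = 1123.
So a = 35, b = 481, c = 596, d = 1123.
RR = [a/(a+b)] / [c/(c+d)] = (35/516) / (596/1719) = 0.06783/0.34671 = 0.19564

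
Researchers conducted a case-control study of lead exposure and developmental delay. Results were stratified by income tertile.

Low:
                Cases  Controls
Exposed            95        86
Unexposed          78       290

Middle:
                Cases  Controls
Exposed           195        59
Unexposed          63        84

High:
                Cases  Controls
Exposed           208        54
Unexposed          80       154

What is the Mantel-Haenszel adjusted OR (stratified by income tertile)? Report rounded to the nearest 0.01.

OR_MH = Σ(aᵢdᵢ/nᵢ) / Σ(bᵢcᵢ/nᵢ), where nᵢ is the stratum total.
Stratum 1 (Low): n = 549; a·d/n = 95·290/549 = 50.1821; b·c/n = 86·78/549 = 12.2186
Stratum 2 (Middle): n = 401; a·d/n = 195·84/401 = 40.8479; b·c/n = 59·63/401 = 9.2693
Stratum 3 (High): n = 496; a·d/n = 208·154/496 = 64.5806; b·c/n = 54·80/496 = 8.7097
OR_MH = (50.1821 + 40.8479 + 64.5806) / (12.2186 + 9.2693 + 8.7097) = 155.6107 / 30.1976 = 5.15308

5.15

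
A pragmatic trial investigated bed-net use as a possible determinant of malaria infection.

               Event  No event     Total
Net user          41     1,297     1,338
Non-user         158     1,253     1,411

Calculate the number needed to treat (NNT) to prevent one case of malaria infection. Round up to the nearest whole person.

13

Risk in treated group = 41/1338 = 0.03064; risk in control = 158/1411 = 0.11198.
Absolute risk reduction = 0.11198 − 0.03064 = 0.08133
NNT = 1 / ARR = 1 / 0.08133 = 12.295 → round up → 13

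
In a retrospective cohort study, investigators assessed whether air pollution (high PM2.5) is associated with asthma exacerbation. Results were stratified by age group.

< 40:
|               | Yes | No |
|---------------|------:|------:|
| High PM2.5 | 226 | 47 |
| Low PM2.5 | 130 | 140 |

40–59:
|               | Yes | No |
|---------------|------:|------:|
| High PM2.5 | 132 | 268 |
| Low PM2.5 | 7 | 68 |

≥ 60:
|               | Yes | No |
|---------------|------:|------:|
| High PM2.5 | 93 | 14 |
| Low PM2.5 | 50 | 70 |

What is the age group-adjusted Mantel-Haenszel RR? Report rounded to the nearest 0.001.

RR_MH = Σ(aᵢ·n₀ᵢ/nᵢ) / Σ(cᵢ·n₁ᵢ/nᵢ), with n₁ᵢ = aᵢ+bᵢ (exposed), n₀ᵢ = cᵢ+dᵢ (unexposed), nᵢ = n₁ᵢ+n₀ᵢ.
Stratum 1 (< 40): n₁ = 273, n₀ = 270, n = 543; a·n₀/n = 226·270/543 = 112.3757; c·n₁/n = 130·273/543 = 65.3591
Stratum 2 (40–59): n₁ = 400, n₀ = 75, n = 475; a·n₀/n = 132·75/475 = 20.8421; c·n₁/n = 7·400/475 = 5.8947
Stratum 3 (≥ 60): n₁ = 107, n₀ = 120, n = 227; a·n₀/n = 93·120/227 = 49.1630; c·n₁/n = 50·107/227 = 23.5683
RR_MH = (112.3757 + 20.8421 + 49.1630) / (65.3591 + 5.8947 + 23.5683) = 182.3808 / 94.8221 = 1.92340

1.923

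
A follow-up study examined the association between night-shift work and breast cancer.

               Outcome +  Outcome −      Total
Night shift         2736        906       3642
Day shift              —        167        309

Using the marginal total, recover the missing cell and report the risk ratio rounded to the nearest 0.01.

The missing cell is in the unexposed row: 309 − 167 = 142.
So a = 2736, b = 906, c = 142, d = 167.
RR = [a/(a+b)] / [c/(c+d)] = (2736/3642) / (142/309) = 0.75124/0.45955 = 1.63473

1.63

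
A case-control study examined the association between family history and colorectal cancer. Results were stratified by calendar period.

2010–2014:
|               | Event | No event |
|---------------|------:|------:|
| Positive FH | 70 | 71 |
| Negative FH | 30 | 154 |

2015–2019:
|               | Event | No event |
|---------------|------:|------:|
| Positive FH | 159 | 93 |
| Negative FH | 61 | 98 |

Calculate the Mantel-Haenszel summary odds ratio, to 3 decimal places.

3.492

OR_MH = Σ(aᵢdᵢ/nᵢ) / Σ(bᵢcᵢ/nᵢ), where nᵢ is the stratum total.
Stratum 1 (2010–2014): n = 325; a·d/n = 70·154/325 = 33.1692; b·c/n = 71·30/325 = 6.5538
Stratum 2 (2015–2019): n = 411; a·d/n = 159·98/411 = 37.9124; b·c/n = 93·61/411 = 13.8029
OR_MH = (33.1692 + 37.9124) / (6.5538 + 13.8029) = 71.0816 / 20.3568 = 3.49179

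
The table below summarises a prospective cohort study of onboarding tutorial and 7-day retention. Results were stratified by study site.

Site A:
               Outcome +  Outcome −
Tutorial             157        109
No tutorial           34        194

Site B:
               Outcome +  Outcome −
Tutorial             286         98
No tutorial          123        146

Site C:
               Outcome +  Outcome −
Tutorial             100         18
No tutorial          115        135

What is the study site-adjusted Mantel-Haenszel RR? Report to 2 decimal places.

2.02

RR_MH = Σ(aᵢ·n₀ᵢ/nᵢ) / Σ(cᵢ·n₁ᵢ/nᵢ), with n₁ᵢ = aᵢ+bᵢ (exposed), n₀ᵢ = cᵢ+dᵢ (unexposed), nᵢ = n₁ᵢ+n₀ᵢ.
Stratum 1 (Site A): n₁ = 266, n₀ = 228, n = 494; a·n₀/n = 157·228/494 = 72.4615; c·n₁/n = 34·266/494 = 18.3077
Stratum 2 (Site B): n₁ = 384, n₀ = 269, n = 653; a·n₀/n = 286·269/653 = 117.8162; c·n₁/n = 123·384/653 = 72.3308
Stratum 3 (Site C): n₁ = 118, n₀ = 250, n = 368; a·n₀/n = 100·250/368 = 67.9348; c·n₁/n = 115·118/368 = 36.8750
RR_MH = (72.4615 + 117.8162 + 67.9348) / (18.3077 + 72.3308 + 36.8750) = 258.2126 / 127.5135 = 2.02498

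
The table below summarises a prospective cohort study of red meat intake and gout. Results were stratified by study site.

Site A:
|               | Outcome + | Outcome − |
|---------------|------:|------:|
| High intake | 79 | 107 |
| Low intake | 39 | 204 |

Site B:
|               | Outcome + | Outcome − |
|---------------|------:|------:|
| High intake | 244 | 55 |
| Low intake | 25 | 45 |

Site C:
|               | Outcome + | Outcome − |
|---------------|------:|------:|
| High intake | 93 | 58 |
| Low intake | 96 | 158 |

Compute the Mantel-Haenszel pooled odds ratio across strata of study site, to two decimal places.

3.81

OR_MH = Σ(aᵢdᵢ/nᵢ) / Σ(bᵢcᵢ/nᵢ), where nᵢ is the stratum total.
Stratum 1 (Site A): n = 429; a·d/n = 79·204/429 = 37.5664; b·c/n = 107·39/429 = 9.7273
Stratum 2 (Site B): n = 369; a·d/n = 244·45/369 = 29.7561; b·c/n = 55·25/369 = 3.7263
Stratum 3 (Site C): n = 405; a·d/n = 93·158/405 = 36.2815; b·c/n = 58·96/405 = 13.7481
OR_MH = (37.5664 + 29.7561 + 36.2815) / (9.7273 + 3.7263 + 13.7481) = 103.6040 / 27.2017 = 3.80873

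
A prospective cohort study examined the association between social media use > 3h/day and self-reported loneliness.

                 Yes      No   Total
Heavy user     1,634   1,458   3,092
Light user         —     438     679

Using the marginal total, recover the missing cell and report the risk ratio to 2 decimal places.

1.49

The missing cell is in the unexposed row: 679 − 438 = 241.
So a = 1634, b = 1458, c = 241, d = 438.
RR = [a/(a+b)] / [c/(c+d)] = (1634/3092) / (241/679) = 0.52846/0.35493 = 1.48890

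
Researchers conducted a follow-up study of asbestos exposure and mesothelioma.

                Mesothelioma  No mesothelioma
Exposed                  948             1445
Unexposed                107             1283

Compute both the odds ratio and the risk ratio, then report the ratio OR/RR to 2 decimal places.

1.53

Cells: a = 948, b = 1445, c = 107, d = 1283.
OR = (948·1283)/(1445·107) = 1216284/154615 = 7.86653
Risk in exposed = 948/2393 = 0.39616; risk in unexposed = 107/1390 = 0.07698; RR = 5.14632
OR/RR = 7.86653 / 5.14632 = 1.52857
The outcome is not rare, so the OR lies further from 1 than the RR.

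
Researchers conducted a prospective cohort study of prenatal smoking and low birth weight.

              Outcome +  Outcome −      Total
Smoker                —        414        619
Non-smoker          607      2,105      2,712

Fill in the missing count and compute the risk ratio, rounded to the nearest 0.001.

1.480

The missing cell is in the exposed row: 619 − 414 = 205.
So a = 205, b = 414, c = 607, d = 2105.
RR = [a/(a+b)] / [c/(c+d)] = (205/619) / (607/2712) = 0.33118/0.22382 = 1.47967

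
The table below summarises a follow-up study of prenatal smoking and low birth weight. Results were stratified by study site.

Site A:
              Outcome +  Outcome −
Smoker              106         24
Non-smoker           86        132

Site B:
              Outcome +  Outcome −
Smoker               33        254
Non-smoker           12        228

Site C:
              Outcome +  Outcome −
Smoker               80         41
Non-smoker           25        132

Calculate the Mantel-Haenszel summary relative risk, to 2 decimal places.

2.56

RR_MH = Σ(aᵢ·n₀ᵢ/nᵢ) / Σ(cᵢ·n₁ᵢ/nᵢ), with n₁ᵢ = aᵢ+bᵢ (exposed), n₀ᵢ = cᵢ+dᵢ (unexposed), nᵢ = n₁ᵢ+n₀ᵢ.
Stratum 1 (Site A): n₁ = 130, n₀ = 218, n = 348; a·n₀/n = 106·218/348 = 66.4023; c·n₁/n = 86·130/348 = 32.1264
Stratum 2 (Site B): n₁ = 287, n₀ = 240, n = 527; a·n₀/n = 33·240/527 = 15.0285; c·n₁/n = 12·287/527 = 6.5351
Stratum 3 (Site C): n₁ = 121, n₀ = 157, n = 278; a·n₀/n = 80·157/278 = 45.1799; c·n₁/n = 25·121/278 = 10.8813
RR_MH = (66.4023 + 15.0285 + 45.1799) / (32.1264 + 6.5351 + 10.8813) = 126.6106 / 49.5428 = 2.55558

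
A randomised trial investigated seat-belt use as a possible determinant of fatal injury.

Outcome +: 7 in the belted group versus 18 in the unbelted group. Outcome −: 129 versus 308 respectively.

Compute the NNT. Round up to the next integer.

268

Risk in treated group = 7/136 = 0.05147; risk in control = 18/326 = 0.05521.
Absolute risk reduction = 0.05521 − 0.05147 = 0.00374
NNT = 1 / ARR = 1 / 0.00374 = 267.084 → round up → 268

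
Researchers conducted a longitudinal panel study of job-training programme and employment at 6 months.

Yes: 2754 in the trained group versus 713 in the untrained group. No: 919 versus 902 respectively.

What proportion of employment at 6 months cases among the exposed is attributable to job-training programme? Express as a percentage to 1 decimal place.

41.1

From the description: a = 2754, b = 919, c = 713, d = 902.
Risk in exposed = 2754/3673 = 0.74980; risk in unexposed = 713/1615 = 0.44149.
RR = 0.74980/0.44149 = 1.69835
AR% = (RR − 1)/RR × 100 = (1.69835 − 1)/1.69835 × 100 = 41.1192%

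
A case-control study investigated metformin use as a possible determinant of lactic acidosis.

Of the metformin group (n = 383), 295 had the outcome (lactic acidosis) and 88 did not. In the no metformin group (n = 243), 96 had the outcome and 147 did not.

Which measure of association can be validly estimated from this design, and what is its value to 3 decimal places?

From the description: a = 295, b = 88, c = 96, d = 147.
This is a case-control study: participants were sampled on outcome status, so risks in the source population cannot be estimated directly — relative risk is not valid here. The odds ratio is the appropriate measure.
OR = (a·d)/(b·c) = (295 × 147) / (88 × 96) = 43365 / 8448 = 5.13317

5.133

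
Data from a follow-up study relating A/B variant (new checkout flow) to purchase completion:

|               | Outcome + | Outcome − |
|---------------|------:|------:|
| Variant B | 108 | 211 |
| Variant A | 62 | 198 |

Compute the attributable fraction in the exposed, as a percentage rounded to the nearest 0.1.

29.6

Cells: a = 108, b = 211, c = 62, d = 198.
Risk in exposed = 108/319 = 0.33856; risk in unexposed = 62/260 = 0.23846.
RR = 0.33856/0.23846 = 1.41976
AR% = (RR − 1)/RR × 100 = (1.41976 − 1)/1.41976 × 100 = 29.5655%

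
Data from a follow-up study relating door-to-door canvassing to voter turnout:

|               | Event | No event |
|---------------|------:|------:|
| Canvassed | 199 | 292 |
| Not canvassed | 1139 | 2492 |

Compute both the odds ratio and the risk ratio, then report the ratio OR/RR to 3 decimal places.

1.154

Cells: a = 199, b = 292, c = 1139, d = 2492.
OR = (199·2492)/(292·1139) = 495908/332588 = 1.49106
Risk in exposed = 199/491 = 0.40530; risk in unexposed = 1139/3631 = 0.31369; RR = 1.29203
OR/RR = 1.49106 / 1.29203 = 1.15404
The outcome is not rare, so the OR lies further from 1 than the RR.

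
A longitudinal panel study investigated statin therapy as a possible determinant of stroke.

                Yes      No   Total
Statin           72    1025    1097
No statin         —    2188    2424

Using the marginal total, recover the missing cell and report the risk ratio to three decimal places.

0.674

The missing cell is in the unexposed row: 2424 − 2188 = 236.
So a = 72, b = 1025, c = 236, d = 2188.
RR = [a/(a+b)] / [c/(c+d)] = (72/1097) / (236/2424) = 0.06563/0.09736 = 0.67413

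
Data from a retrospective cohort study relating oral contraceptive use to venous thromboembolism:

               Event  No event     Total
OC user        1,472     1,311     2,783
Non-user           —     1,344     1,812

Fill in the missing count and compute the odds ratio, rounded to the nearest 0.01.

3.22

The missing cell is in the unexposed row: 1812 − 1344 = 468.
So a = 1472, b = 1311, c = 468, d = 1344.
OR = (a·d)/(b·c) = (1472 × 1344) / (1311 × 468) = 1978368 / 613548 = 3.22447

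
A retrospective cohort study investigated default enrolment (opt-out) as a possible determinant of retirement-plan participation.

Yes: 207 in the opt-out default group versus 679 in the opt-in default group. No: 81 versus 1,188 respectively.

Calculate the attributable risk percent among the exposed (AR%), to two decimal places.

49.40

From the description: a = 207, b = 81, c = 679, d = 1188.
Risk in exposed = 207/288 = 0.71875; risk in unexposed = 679/1867 = 0.36369.
RR = 0.71875/0.36369 = 1.97630
AR% = (RR − 1)/RR × 100 = (1.97630 − 1)/1.97630 × 100 = 49.4003%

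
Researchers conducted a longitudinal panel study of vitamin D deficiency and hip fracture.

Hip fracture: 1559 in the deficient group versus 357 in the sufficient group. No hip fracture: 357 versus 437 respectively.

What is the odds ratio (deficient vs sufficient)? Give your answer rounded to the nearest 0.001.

5.346

From the description: a = 1559, b = 357, c = 357, d = 437.
OR = (a·d)/(b·c) = (1559 × 437) / (357 × 357) = 681283 / 127449 = 5.34553
The odds of hip fracture are about 5.35 times as high in the deficient group.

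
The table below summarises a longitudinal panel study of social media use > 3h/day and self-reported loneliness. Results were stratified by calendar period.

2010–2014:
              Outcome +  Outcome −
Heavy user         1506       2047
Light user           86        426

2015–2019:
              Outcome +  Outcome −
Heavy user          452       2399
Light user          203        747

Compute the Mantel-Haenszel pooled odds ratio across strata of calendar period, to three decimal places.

OR_MH = Σ(aᵢdᵢ/nᵢ) / Σ(bᵢcᵢ/nᵢ), where nᵢ is the stratum total.
Stratum 1 (2010–2014): n = 4065; a·d/n = 1506·426/4065 = 157.8244; b·c/n = 2047·86/4065 = 43.3068
Stratum 2 (2015–2019): n = 3801; a·d/n = 452·747/3801 = 88.8303; b·c/n = 2399·203/3801 = 128.1234
OR_MH = (157.8244 + 88.8303) / (43.3068 + 128.1234) = 246.6547 / 171.4302 = 1.43881

1.439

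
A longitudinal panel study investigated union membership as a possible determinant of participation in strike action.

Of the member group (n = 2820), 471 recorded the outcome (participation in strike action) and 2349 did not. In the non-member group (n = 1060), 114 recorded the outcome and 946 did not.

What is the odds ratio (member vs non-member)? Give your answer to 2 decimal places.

1.66

From the description: a = 471, b = 2349, c = 114, d = 946.
OR = (a·d)/(b·c) = (471 × 946) / (2349 × 114) = 445566 / 267786 = 1.66389
The odds of participation in strike action are about 1.66 times as high in the member group.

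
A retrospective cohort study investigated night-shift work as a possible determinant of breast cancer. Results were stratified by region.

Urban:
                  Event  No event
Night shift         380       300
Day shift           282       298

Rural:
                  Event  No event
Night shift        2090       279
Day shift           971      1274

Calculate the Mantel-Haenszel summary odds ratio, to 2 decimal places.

5.30

OR_MH = Σ(aᵢdᵢ/nᵢ) / Σ(bᵢcᵢ/nᵢ), where nᵢ is the stratum total.
Stratum 1 (Urban): n = 1260; a·d/n = 380·298/1260 = 89.8730; b·c/n = 300·282/1260 = 67.1429
Stratum 2 (Rural): n = 4614; a·d/n = 2090·1274/4614 = 577.0828; b·c/n = 279·971/4614 = 58.7146
OR_MH = (89.8730 + 577.0828) / (67.1429 + 58.7146) = 666.9558 / 125.8574 = 5.29930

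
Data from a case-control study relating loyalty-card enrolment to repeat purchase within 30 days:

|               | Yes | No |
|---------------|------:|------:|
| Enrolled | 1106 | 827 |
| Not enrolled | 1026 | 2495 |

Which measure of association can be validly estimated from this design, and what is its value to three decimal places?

Cells: a = 1106, b = 827, c = 1026, d = 2495.
This is a case-control study: participants were sampled on outcome status, so risks in the source population cannot be estimated directly — relative risk is not valid here. The odds ratio is the appropriate measure.
OR = (a·d)/(b·c) = (1106 × 2495) / (827 × 1026) = 2759470 / 848502 = 3.25217

3.252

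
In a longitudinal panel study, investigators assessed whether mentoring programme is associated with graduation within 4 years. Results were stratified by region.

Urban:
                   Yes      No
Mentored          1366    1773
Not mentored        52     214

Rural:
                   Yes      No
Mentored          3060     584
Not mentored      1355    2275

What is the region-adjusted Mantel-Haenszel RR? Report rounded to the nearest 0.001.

2.248

RR_MH = Σ(aᵢ·n₀ᵢ/nᵢ) / Σ(cᵢ·n₁ᵢ/nᵢ), with n₁ᵢ = aᵢ+bᵢ (exposed), n₀ᵢ = cᵢ+dᵢ (unexposed), nᵢ = n₁ᵢ+n₀ᵢ.
Stratum 1 (Urban): n₁ = 3139, n₀ = 266, n = 3405; a·n₀/n = 1366·266/3405 = 106.7125; c·n₁/n = 52·3139/3405 = 47.9377
Stratum 2 (Rural): n₁ = 3644, n₀ = 3630, n = 7274; a·n₀/n = 3060·3630/7274 = 1527.0553; c·n₁/n = 1355·3644/7274 = 678.8040
RR_MH = (106.7125 + 1527.0553) / (47.9377 + 678.8040) = 1633.7677 / 726.7417 = 2.24807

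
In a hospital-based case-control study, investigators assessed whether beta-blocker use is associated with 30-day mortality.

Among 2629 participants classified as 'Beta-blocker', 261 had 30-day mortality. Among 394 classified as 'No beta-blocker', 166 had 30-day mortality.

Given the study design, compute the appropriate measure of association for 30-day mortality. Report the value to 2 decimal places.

From the description: a = 261, b = 2368, c = 166, d = 228.
This is a hospital-based case-control study: participants were sampled on outcome status, so risks in the source population cannot be estimated directly — relative risk is not valid here. The odds ratio is the appropriate measure.
OR = (a·d)/(b·c) = (261 × 228) / (2368 × 166) = 59508 / 393088 = 0.15139

0.15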